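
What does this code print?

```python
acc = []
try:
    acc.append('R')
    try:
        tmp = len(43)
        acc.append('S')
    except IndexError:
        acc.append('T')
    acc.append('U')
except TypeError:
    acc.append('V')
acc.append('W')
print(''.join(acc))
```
RVW

Inner handler doesn't match, propagates to outer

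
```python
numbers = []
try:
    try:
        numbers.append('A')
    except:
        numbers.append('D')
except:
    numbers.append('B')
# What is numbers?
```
['A']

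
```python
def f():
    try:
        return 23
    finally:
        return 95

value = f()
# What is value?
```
95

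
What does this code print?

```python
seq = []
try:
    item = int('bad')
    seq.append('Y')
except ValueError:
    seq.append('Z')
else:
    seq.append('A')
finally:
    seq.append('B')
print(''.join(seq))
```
ZB

Exception: except runs, else skipped, finally runs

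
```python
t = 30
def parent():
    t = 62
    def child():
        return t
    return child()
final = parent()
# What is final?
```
62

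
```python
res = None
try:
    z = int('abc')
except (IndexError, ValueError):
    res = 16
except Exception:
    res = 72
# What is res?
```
16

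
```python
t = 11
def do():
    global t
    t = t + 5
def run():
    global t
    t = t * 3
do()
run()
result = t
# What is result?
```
48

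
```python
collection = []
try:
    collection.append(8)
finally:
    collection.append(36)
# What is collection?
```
[8, 36]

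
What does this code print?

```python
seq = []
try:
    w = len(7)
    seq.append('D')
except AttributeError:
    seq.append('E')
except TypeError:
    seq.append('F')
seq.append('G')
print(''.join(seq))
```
FG

TypeError is caught by its specific handler, not AttributeError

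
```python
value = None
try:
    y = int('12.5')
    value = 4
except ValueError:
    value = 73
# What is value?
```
73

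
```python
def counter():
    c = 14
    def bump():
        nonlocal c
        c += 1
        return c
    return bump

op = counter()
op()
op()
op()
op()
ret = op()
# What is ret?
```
19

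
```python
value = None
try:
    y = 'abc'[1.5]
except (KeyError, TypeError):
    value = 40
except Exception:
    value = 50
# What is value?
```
40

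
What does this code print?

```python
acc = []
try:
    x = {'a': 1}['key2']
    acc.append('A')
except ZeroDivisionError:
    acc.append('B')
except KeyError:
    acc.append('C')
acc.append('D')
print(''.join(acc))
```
CD

KeyError is caught by its specific handler, not ZeroDivisionError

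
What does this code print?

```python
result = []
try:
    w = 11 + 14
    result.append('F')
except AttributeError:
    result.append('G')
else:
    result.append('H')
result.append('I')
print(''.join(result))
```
FHI

else block runs when no exception occurs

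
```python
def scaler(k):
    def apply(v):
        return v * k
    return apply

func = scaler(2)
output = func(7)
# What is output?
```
14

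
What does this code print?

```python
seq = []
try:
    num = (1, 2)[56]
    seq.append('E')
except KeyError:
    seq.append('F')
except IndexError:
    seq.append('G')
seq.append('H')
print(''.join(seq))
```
GH

IndexError is caught by its specific handler, not KeyError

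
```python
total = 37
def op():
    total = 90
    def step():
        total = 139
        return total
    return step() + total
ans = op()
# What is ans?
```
229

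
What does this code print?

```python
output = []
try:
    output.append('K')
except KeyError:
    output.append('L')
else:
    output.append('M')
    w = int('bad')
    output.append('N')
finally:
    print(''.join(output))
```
KM

Try succeeds, else appends 'M', ValueError in else is uncaught, finally prints before exception propagates ('N' never appended)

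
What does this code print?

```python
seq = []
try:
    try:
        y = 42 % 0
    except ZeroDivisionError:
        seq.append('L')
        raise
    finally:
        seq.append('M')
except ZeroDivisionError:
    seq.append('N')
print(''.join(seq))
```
LMN

finally runs before re-raised exception propagates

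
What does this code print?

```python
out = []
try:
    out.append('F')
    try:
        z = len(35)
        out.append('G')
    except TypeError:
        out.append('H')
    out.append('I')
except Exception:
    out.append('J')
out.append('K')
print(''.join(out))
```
FHIK

Inner exception caught by inner handler, outer continues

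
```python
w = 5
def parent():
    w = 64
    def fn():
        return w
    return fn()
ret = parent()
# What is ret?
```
64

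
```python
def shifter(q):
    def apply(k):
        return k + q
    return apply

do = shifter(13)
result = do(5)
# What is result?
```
18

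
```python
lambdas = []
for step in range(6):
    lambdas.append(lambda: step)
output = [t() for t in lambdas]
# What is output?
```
[5, 5, 5, 5, 5, 5]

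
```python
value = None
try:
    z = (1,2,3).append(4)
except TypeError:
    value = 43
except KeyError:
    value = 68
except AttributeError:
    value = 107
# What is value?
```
107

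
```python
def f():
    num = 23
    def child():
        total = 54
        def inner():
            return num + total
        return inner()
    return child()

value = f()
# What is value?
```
77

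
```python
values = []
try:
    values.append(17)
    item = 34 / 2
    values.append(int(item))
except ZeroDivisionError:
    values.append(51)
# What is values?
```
[17, 17]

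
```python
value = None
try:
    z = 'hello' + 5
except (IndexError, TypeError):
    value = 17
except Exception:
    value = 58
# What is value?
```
17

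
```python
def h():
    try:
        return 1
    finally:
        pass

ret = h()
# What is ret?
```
1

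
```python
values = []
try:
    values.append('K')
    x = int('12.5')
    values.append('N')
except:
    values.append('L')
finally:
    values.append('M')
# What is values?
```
['K', 'L', 'M']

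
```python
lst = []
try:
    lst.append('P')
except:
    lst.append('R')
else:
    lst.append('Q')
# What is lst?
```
['P', 'Q']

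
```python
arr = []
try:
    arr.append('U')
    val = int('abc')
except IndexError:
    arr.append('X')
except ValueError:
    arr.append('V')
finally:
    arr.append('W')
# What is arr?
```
['U', 'V', 'W']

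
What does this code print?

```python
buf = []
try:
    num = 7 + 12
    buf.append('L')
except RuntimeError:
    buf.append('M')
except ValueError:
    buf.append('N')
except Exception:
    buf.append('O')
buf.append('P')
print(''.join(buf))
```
LP

No exception, try block completes normally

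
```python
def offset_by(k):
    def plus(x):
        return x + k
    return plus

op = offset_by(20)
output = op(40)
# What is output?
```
60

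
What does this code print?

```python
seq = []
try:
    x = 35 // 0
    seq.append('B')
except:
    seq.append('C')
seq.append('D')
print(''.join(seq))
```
CD

Exception raised in try, caught by bare except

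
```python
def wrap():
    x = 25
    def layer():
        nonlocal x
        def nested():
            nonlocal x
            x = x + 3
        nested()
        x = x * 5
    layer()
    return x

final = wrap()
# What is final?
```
140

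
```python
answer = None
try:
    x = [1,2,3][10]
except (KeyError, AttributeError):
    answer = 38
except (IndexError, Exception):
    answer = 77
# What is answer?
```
77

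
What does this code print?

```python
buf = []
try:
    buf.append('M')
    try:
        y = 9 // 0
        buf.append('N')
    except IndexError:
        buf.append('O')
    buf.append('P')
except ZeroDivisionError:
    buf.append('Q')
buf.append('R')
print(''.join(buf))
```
MQR

Inner handler doesn't match, propagates to outer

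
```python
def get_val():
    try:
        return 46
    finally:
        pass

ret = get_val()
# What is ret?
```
46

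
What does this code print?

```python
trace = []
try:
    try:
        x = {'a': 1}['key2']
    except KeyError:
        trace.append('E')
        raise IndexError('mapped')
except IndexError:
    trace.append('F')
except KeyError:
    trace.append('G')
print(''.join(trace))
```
EF

New IndexError raised, caught by outer IndexError handler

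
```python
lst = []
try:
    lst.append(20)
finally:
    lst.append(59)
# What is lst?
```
[20, 59]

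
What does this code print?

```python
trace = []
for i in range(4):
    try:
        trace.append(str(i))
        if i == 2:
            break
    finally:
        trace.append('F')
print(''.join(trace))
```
0F1F2F

finally runs even when breaking out of loop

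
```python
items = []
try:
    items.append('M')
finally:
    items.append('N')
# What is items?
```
['M', 'N']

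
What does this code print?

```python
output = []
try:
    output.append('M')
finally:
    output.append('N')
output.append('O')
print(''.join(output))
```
MNO

try/finally without except, no exception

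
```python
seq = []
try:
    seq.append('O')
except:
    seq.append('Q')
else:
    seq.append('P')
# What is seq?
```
['O', 'P']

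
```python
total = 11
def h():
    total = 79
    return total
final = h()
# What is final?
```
79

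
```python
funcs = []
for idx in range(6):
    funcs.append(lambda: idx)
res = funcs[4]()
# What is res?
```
5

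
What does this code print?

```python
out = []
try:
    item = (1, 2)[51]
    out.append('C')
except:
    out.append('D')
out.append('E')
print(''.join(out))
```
DE

Exception raised in try, caught by bare except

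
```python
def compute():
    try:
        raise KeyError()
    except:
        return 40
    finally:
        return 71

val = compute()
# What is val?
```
71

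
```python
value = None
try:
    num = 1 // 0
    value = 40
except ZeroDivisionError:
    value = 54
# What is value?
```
54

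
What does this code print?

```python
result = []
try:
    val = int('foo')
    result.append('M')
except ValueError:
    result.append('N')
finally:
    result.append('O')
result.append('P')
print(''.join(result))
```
NOP

finally always runs, even after exception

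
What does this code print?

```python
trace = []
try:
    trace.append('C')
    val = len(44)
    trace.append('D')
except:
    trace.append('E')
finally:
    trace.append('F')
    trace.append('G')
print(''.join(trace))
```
CEFG

Code before exception runs, then except, then all of finally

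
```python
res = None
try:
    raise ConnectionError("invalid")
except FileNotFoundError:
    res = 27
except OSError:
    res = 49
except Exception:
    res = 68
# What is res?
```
49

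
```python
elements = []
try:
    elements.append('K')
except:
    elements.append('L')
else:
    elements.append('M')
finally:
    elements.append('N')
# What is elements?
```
['K', 'M', 'N']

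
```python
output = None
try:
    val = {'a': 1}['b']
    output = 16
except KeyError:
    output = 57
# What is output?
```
57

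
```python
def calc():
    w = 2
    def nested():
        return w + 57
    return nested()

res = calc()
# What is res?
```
59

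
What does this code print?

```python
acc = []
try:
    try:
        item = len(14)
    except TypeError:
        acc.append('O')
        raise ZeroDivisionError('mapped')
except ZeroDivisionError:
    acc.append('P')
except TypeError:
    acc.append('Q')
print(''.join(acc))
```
OP

New ZeroDivisionError raised, caught by outer ZeroDivisionError handler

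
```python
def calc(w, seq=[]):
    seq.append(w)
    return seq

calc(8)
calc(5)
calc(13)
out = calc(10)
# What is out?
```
[8, 5, 13, 10]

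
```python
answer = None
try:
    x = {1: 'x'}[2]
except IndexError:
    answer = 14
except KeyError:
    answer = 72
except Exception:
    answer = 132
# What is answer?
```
72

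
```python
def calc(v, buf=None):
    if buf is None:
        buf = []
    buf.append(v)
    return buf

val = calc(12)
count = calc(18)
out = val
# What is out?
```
[12]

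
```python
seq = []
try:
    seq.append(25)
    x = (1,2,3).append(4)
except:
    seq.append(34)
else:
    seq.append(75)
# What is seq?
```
[25, 34]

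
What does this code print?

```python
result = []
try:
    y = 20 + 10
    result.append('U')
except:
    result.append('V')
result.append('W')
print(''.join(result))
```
UW

No exception, try block completes normally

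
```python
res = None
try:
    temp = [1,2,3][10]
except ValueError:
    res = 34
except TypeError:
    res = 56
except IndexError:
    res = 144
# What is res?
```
144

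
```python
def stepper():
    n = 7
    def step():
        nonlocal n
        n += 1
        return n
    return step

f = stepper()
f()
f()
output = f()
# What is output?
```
10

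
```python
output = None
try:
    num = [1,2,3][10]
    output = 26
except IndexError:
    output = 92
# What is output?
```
92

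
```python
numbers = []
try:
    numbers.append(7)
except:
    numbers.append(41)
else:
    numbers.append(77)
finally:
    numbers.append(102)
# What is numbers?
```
[7, 77, 102]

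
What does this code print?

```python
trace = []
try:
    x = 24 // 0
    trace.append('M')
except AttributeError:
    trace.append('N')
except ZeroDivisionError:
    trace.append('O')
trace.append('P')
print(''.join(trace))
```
OP

ZeroDivisionError is caught by its specific handler, not AttributeError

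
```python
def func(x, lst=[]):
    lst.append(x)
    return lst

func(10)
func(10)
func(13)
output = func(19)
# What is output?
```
[10, 10, 13, 19]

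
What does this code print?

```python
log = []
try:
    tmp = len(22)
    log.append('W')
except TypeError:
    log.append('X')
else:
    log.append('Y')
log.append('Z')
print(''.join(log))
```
XZ

else block skipped when exception is caught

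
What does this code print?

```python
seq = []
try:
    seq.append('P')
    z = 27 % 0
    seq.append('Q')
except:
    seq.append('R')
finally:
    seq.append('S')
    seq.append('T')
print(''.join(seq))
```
PRST

Code before exception runs, then except, then all of finally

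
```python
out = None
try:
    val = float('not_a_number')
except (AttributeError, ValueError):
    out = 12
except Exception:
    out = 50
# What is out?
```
12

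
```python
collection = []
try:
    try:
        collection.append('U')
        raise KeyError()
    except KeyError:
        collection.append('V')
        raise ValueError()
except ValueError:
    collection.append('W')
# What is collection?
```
['U', 'V', 'W']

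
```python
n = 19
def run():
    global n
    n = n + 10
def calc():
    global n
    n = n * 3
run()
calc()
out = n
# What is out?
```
87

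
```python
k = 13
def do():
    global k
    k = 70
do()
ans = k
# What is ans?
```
70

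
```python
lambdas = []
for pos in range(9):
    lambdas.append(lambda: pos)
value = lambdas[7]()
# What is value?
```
8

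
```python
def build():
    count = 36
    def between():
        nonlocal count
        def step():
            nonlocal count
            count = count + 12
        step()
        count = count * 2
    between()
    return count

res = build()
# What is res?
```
96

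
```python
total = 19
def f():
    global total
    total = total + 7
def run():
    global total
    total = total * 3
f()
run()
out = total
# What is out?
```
78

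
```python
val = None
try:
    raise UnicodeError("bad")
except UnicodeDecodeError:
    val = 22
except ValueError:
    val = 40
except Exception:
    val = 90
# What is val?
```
40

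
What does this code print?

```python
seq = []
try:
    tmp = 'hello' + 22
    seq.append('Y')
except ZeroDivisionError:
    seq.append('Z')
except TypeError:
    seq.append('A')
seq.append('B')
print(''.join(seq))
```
AB

TypeError is caught by its specific handler, not ZeroDivisionError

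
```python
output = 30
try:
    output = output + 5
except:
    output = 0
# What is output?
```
35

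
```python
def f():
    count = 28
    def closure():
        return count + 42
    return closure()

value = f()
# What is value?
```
70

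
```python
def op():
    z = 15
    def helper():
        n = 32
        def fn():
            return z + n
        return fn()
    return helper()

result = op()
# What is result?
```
47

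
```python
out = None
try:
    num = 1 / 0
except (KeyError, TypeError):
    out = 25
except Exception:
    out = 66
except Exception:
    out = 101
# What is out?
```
66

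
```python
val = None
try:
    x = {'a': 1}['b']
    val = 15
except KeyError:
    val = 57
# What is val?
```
57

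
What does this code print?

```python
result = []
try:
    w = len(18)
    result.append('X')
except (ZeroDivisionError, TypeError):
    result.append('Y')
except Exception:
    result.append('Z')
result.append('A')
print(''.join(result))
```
YA

TypeError matches tuple containing it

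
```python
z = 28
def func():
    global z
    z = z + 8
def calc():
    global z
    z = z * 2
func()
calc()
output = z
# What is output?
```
72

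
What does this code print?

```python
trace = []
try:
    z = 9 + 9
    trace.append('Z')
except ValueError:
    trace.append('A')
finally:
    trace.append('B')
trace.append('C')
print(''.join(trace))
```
ZBC

finally runs after normal execution too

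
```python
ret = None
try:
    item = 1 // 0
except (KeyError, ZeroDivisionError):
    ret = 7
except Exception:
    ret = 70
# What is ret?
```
7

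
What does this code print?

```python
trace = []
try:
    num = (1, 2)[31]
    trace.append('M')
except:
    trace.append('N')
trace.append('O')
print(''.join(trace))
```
NO

Exception raised in try, caught by bare except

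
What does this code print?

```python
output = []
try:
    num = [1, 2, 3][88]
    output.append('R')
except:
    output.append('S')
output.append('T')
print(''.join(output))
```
ST

Exception raised in try, caught by bare except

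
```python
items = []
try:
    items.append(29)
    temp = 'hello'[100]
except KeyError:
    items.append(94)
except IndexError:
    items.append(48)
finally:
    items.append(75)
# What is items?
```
[29, 48, 75]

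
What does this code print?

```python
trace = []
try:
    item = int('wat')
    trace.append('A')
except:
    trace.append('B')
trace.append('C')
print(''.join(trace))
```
BC

Exception raised in try, caught by bare except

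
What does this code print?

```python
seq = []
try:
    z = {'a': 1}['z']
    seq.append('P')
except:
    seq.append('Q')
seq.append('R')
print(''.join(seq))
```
QR

Exception raised in try, caught by bare except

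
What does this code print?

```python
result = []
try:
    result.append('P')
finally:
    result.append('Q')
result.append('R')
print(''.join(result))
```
PQR

try/finally without except, no exception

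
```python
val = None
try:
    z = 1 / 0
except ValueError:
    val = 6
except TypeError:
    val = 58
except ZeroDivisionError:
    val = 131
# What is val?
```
131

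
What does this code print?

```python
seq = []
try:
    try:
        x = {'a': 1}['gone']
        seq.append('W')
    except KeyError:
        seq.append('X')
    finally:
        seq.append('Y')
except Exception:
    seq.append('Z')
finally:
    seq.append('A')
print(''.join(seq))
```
XYA

Both finally blocks run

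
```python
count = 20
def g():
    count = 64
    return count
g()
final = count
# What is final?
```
20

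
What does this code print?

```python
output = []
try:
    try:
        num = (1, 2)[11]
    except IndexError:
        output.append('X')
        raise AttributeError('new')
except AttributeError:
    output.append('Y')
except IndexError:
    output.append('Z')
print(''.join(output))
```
XY

New AttributeError raised, caught by outer AttributeError handler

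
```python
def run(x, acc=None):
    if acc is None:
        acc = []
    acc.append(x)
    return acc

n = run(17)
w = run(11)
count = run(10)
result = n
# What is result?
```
[17]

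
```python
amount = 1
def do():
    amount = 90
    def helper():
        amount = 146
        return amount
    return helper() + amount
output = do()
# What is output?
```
236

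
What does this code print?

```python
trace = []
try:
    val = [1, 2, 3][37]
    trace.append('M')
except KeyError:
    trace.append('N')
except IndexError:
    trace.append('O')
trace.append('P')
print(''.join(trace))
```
OP

IndexError is caught by its specific handler, not KeyError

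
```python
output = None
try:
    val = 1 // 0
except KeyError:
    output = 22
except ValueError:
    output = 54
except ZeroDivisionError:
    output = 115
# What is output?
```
115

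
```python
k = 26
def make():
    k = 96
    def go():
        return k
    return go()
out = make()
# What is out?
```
96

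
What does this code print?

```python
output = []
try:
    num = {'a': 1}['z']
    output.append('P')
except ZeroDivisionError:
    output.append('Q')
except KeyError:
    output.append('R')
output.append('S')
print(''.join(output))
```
RS

KeyError is caught by its specific handler, not ZeroDivisionError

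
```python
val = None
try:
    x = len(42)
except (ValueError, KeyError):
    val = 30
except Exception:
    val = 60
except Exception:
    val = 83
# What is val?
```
60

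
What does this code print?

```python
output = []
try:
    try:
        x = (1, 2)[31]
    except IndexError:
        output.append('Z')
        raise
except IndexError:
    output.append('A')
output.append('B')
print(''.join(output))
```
ZAB

raise without argument re-raises current exception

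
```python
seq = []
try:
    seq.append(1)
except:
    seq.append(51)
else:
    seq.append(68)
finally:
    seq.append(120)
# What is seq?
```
[1, 68, 120]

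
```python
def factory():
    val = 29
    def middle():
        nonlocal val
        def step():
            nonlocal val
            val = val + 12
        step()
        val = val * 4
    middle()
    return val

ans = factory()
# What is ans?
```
164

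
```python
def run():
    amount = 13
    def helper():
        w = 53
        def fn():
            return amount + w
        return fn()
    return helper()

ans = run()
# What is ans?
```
66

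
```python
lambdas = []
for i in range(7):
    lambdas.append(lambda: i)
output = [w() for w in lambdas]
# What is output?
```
[6, 6, 6, 6, 6, 6, 6]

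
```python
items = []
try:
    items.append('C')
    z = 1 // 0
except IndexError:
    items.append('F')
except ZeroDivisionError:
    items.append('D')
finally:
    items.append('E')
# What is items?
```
['C', 'D', 'E']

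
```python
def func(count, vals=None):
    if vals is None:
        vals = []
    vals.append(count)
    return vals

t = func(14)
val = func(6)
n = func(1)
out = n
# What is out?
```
[1]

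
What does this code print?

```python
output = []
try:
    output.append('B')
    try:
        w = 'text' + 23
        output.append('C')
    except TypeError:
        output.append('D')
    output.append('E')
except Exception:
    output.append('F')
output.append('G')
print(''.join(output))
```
BDEG

Inner exception caught by inner handler, outer continues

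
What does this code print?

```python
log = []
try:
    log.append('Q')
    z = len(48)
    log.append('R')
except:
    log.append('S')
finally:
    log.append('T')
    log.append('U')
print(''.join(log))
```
QSTU

Code before exception runs, then except, then all of finally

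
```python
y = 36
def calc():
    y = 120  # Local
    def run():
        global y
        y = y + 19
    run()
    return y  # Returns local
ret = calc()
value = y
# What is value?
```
55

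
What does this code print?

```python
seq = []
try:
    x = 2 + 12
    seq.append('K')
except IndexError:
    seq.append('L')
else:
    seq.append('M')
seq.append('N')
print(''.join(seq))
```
KMN

else block runs when no exception occurs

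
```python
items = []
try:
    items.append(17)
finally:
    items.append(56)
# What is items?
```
[17, 56]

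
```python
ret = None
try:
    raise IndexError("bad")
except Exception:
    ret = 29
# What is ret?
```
29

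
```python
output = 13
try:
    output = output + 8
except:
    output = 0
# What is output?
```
21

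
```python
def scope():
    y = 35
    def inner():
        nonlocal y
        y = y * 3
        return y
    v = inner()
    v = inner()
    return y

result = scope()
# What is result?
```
315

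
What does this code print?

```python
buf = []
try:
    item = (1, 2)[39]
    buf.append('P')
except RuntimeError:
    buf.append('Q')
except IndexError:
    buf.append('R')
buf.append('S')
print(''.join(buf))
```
RS

IndexError is caught by its specific handler, not RuntimeError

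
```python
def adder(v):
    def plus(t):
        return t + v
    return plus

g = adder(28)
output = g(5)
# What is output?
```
33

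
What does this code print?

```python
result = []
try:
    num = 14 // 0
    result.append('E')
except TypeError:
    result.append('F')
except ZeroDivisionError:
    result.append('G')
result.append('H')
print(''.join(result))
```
GH

ZeroDivisionError is caught by its specific handler, not TypeError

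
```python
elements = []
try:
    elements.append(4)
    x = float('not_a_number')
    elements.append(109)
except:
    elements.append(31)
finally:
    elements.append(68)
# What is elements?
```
[4, 31, 68]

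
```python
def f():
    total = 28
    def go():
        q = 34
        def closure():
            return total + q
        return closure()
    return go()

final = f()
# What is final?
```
62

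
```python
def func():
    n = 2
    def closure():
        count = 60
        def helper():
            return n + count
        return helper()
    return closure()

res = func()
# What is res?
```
62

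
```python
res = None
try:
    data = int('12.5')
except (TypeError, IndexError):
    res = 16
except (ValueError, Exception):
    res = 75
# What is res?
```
75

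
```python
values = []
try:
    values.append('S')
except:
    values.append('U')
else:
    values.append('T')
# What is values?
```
['S', 'T']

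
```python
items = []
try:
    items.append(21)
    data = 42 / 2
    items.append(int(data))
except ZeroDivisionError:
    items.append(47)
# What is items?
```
[21, 21]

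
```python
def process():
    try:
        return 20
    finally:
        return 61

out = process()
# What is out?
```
61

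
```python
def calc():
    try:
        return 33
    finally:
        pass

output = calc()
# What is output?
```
33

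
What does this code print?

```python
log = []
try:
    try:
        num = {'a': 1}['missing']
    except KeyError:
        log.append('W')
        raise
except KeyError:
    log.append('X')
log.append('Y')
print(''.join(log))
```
WXY

raise without argument re-raises current exception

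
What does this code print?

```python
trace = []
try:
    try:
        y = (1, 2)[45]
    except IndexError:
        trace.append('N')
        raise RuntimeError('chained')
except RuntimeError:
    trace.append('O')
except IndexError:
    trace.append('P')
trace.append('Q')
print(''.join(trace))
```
NOQ

RuntimeError raised and caught, original IndexError not re-raised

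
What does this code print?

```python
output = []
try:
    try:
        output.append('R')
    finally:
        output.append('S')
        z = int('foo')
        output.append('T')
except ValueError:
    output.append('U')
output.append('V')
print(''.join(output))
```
RSUV

Exception in inner finally caught by outer except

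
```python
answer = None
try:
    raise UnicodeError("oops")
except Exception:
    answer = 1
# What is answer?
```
1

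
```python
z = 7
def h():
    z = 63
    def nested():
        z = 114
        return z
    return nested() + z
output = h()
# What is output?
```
177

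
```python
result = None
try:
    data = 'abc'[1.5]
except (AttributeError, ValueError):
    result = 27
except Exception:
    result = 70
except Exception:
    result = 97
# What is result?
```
70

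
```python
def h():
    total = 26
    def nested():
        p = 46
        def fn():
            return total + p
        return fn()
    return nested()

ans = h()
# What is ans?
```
72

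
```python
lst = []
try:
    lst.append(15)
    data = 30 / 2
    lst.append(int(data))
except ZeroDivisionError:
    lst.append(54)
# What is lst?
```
[15, 15]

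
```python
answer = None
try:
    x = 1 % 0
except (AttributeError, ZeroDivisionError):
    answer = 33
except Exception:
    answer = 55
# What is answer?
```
33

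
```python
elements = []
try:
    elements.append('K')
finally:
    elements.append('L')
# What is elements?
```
['K', 'L']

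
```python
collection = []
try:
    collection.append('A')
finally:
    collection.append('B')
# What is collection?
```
['A', 'B']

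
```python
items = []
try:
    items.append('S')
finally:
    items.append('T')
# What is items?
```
['S', 'T']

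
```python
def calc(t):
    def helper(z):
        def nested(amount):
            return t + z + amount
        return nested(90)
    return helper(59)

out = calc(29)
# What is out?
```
178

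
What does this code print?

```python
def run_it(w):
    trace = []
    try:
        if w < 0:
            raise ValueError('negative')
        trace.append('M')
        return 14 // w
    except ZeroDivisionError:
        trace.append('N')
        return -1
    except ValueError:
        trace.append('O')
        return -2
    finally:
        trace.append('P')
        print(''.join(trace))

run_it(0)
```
MNP

w=0 causes ZeroDivisionError, caught, finally prints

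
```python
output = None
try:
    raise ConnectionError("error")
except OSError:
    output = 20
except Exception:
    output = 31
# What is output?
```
20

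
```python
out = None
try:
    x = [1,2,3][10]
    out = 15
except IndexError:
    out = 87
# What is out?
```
87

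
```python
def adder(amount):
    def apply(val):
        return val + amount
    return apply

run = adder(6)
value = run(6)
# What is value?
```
12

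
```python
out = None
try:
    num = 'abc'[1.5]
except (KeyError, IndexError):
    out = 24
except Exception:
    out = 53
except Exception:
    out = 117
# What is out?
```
53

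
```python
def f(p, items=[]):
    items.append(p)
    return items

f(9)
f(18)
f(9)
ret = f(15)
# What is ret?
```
[9, 18, 9, 15]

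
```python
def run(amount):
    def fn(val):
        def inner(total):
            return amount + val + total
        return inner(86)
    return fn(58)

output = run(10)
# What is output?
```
154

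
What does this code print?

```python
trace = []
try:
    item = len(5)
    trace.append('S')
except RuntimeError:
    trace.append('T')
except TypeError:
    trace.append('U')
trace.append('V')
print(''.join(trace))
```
UV

TypeError is caught by its specific handler, not RuntimeError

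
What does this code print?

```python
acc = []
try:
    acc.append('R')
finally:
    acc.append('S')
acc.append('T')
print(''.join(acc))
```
RST

try/finally without except, no exception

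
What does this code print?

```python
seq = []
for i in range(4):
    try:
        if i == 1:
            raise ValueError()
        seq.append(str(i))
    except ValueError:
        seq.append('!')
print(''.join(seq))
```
0!23

Exception on i=1 caught, loop continues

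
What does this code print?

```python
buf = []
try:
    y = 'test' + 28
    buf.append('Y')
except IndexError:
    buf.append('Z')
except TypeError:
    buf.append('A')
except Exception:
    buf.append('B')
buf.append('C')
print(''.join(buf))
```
AC

TypeError matches before generic Exception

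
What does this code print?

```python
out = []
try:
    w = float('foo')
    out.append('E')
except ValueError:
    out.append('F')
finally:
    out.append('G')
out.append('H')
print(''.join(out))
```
FGH

finally always runs, even after exception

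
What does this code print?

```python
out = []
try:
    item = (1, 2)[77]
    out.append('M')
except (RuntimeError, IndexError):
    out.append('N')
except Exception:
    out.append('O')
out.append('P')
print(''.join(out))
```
NP

IndexError matches tuple containing it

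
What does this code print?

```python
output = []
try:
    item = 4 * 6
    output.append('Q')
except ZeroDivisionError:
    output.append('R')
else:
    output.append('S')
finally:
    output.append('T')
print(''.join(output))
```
QST

else runs before finally when no exception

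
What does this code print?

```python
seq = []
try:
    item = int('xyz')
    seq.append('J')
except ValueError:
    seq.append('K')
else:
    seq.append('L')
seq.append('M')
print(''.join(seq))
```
KM

else block skipped when exception is caught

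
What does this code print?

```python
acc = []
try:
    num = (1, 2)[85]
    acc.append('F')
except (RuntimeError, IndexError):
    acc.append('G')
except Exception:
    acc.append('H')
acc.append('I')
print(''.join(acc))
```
GI

IndexError matches tuple containing it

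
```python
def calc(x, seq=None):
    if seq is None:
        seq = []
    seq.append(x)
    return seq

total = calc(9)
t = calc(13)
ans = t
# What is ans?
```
[13]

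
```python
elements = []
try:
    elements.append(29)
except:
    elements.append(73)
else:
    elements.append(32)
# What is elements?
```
[29, 32]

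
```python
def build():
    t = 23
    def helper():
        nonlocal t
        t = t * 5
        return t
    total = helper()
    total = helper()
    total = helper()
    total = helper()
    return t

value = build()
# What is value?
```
14375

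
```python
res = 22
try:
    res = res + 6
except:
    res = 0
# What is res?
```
28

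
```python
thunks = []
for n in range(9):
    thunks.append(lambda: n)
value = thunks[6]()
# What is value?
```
8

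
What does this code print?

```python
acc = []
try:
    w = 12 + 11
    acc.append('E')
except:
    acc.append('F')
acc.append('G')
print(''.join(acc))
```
EG

No exception, try block completes normally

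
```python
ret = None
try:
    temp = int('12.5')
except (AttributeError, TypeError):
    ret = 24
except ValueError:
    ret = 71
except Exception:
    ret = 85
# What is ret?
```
71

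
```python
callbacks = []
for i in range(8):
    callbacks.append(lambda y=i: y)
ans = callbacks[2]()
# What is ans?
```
2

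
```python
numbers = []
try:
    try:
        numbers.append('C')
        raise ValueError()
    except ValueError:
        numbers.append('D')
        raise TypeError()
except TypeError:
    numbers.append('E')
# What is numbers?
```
['C', 'D', 'E']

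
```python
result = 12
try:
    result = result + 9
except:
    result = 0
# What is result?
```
21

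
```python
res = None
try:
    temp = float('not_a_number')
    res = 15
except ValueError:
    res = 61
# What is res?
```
61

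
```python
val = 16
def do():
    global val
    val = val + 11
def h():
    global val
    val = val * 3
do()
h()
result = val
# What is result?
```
81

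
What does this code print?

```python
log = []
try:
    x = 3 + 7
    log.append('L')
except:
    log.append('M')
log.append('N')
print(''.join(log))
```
LN

No exception, try block completes normally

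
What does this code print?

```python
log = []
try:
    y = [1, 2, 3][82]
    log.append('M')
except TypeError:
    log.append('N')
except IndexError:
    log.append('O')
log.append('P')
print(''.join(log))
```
OP

IndexError is caught by its specific handler, not TypeError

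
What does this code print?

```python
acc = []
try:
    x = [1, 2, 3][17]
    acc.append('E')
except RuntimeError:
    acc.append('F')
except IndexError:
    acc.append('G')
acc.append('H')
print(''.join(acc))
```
GH

IndexError is caught by its specific handler, not RuntimeError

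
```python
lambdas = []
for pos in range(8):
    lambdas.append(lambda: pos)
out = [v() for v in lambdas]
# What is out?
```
[7, 7, 7, 7, 7, 7, 7, 7]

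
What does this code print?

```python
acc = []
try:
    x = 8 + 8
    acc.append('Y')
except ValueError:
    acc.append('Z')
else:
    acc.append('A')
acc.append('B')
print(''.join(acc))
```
YAB

else block runs when no exception occurs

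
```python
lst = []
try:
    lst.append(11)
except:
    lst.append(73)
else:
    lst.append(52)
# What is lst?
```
[11, 52]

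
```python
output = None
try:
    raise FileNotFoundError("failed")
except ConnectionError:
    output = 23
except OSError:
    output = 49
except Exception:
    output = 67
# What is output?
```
49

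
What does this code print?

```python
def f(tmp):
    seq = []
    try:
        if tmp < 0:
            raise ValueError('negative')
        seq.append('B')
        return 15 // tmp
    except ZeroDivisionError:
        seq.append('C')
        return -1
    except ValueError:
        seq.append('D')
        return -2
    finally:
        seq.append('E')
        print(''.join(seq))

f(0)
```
BCE

tmp=0 causes ZeroDivisionError, caught, finally prints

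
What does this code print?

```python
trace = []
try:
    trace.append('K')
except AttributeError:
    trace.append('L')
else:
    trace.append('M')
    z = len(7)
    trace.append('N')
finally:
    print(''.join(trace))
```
KM

Try succeeds, else appends 'M', TypeError in else is uncaught, finally prints before exception propagates ('N' never appended)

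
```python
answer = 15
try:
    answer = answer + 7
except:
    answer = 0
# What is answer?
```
22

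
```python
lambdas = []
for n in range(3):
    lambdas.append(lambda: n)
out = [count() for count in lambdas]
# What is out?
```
[2, 2, 2]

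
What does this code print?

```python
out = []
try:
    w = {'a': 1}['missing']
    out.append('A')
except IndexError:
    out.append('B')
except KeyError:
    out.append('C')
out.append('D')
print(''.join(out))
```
CD

KeyError is caught by its specific handler, not IndexError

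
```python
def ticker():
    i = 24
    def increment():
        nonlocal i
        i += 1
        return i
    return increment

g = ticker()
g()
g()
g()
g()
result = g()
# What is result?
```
29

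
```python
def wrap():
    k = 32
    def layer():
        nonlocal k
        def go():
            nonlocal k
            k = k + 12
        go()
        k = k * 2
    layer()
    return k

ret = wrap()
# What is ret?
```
88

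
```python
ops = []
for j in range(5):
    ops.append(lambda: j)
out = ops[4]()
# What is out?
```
4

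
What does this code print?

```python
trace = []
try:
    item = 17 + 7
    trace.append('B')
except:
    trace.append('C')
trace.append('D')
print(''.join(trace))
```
BD

No exception, try block completes normally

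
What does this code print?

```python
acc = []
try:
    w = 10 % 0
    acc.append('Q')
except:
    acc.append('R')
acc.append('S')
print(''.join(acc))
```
RS

Exception raised in try, caught by bare except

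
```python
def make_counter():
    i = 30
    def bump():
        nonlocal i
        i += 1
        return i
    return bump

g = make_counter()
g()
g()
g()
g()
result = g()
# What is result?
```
35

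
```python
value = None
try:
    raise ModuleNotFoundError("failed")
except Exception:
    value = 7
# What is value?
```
7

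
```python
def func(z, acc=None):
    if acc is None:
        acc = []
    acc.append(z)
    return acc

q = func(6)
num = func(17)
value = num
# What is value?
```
[17]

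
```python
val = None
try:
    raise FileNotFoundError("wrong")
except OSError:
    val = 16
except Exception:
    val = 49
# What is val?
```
16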